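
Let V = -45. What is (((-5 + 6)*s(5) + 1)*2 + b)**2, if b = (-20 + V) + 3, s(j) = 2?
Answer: 3136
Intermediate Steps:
b = -62 (b = (-20 - 45) + 3 = -65 + 3 = -62)
(((-5 + 6)*s(5) + 1)*2 + b)**2 = (((-5 + 6)*2 + 1)*2 - 62)**2 = ((1*2 + 1)*2 - 62)**2 = ((2 + 1)*2 - 62)**2 = (3*2 - 62)**2 = (6 - 62)**2 = (-56)**2 = 3136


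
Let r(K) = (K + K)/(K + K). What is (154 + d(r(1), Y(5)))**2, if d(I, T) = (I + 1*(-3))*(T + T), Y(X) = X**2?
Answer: 2916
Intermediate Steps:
r(K) = 1 (r(K) = (2*K)/((2*K)) = (2*K)*(1/(2*K)) = 1)
d(I, T) = 2*T*(-3 + I) (d(I, T) = (I - 3)*(2*T) = (-3 + I)*(2*T) = 2*T*(-3 + I))
(154 + d(r(1), Y(5)))**2 = (154 + 2*5**2*(-3 + 1))**2 = (154 + 2*25*(-2))**2 = (154 - 100)**2 = 54**2 = 2916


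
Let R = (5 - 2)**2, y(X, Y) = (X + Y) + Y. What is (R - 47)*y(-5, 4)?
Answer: -114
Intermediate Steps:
y(X, Y) = X + 2*Y
R = 9 (R = 3**2 = 9)
(R - 47)*y(-5, 4) = (9 - 47)*(-5 + 2*4) = -38*(-5 + 8) = -38*3 = -114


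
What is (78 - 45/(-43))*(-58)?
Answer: -197142/43 ≈ -4584.7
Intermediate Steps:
(78 - 45/(-43))*(-58) = (78 - 45*(-1/43))*(-58) = (78 + 45/43)*(-58) = (3399/43)*(-58) = -197142/43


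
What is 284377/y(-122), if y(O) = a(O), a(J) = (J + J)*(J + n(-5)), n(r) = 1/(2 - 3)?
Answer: 284377/30012 ≈ 9.4754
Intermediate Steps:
n(r) = -1 (n(r) = 1/(-1) = -1)
a(J) = 2*J*(-1 + J) (a(J) = (J + J)*(J - 1) = (2*J)*(-1 + J) = 2*J*(-1 + J))
y(O) = 2*O*(-1 + O)
284377/y(-122) = 284377/((2*(-122)*(-1 - 122))) = 284377/((2*(-122)*(-123))) = 284377/30012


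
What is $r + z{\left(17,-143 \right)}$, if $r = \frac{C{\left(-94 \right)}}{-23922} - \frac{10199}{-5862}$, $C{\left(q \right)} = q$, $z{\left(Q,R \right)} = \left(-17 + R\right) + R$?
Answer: $- \frac{7040898331}{23371794} \approx -301.26$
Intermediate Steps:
$z{\left(Q,R \right)} = -17 + 2 R$
$r = \frac{40755251}{23371794}$ ($r = - \frac{94}{-23922} - \frac{10199}{-5862} = \left(-94\right) \left(- \frac{1}{23922}\right) - - \frac{10199}{5862} = \frac{47}{11961} + \frac{10199}{5862} = \frac{40755251}{23371794} \approx 1.7438$)
$r + z{\left(17,-143 \right)} = \frac{40755251}{23371794} + \left(-17 + 2 \left(-143\right)\right) = \frac{40755251}{23371794} - 303 = - \frac{7040898331}{23371794}$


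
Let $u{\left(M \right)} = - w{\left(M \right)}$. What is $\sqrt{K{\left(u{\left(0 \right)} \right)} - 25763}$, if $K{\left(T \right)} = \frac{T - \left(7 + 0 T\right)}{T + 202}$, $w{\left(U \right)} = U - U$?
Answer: $\frac{3 i \sqrt{116803874}}{202} \approx 160.51 i$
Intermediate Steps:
$w{\left(U \right)} = 0$
$u{\left(M \right)} = 0$ ($u{\left(M \right)} = \left(-1\right) 0 = 0$)
$K{\left(T \right)} = \frac{-7 + T}{202 + T}$ ($K{\left(T \right)} = \frac{T + \left(0 - 7\right)}{202 + T} = \frac{T - 7}{202 + T} = \frac{-7 + T}{202 + T}$)
$\sqrt{K{\left(u{\left(0 \right)} \right)} - 25763} = \sqrt{\frac{-7 + 0}{202 + 0} - 25763} = \sqrt{\frac{1}{202} \left(-7\right) - 25763} = \sqrt{- \frac{7}{202} - 25763} = \sqrt{- \frac{5204133}{202}} = \frac{3 i \sqrt{116803874}}{202}$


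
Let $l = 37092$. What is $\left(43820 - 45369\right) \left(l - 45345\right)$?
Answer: $12783897$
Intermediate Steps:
$\left(43820 - 45369\right) \left(l - 45345\right) = \left(43820 - 45369\right) \left(37092 - 45345\right) = \left(-1549\right) \left(-8253\right) = 12783897$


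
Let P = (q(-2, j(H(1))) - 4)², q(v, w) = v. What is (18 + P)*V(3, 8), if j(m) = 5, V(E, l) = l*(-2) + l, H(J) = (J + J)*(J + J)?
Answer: -432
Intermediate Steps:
H(J) = 4*J² (H(J) = (2*J)*(2*J) = 4*J²)
V(E, l) = -l (V(E, l) = -2*l + l = -l)
P = 36 (P = (-2 - 4)² = (-6)² = 36)
(18 + P)*V(3, 8) = (18 + 36)*(-1*8) = 54*(-8) = -432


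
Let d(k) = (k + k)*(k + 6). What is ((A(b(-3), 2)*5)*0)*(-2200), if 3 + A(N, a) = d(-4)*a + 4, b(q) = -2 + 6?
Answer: 0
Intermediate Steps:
b(q) = 4
d(k) = 2*k*(6 + k) (d(k) = (2*k)*(6 + k) = 2*k*(6 + k))
A(N, a) = 1 - 16*a (A(N, a) = -3 + ((2*(-4)*(6 - 4))*a + 4) = -3 + ((2*(-4)*2)*a + 4) = -3 + (-16*a + 4) = -3 + (4 - 16*a) = 1 - 16*a)
((A(b(-3), 2)*5)*0)*(-2200) = (((1 - 16*2)*5)*0)*(-2200) = (((1 - 32)*5)*0)*(-2200) = (-31*5*0)*(-2200) = -155*0*(-2200) = 0*(-2200) = 0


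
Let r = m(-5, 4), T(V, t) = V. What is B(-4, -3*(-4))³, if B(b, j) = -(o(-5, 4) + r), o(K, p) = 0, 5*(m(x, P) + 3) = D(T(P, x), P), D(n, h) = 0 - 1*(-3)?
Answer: 1728/125 ≈ 13.824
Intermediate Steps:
D(n, h) = 3 (D(n, h) = 0 + 3 = 3)
m(x, P) = -12/5 (m(x, P) = -3 + (⅕)*3 = -3 + ⅗ = -12/5)
r = -12/5 ≈ -2.4000
B(b, j) = 12/5 (B(b, j) = -(0 - 12/5) = -1*(-12/5) = 12/5)
B(-4, -3*(-4))³ = (12/5)³ = 1728/125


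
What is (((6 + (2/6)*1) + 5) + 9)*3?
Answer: 61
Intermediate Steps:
(((6 + (2/6)*1) + 5) + 9)*3 = (((6 + (2*(1/6))*1) + 5) + 9)*3 = (((6 + (1/3)*1) + 5) + 9)*3 = (((6 + 1/3) + 5) + 9)*3 = ((19/3 + 5) + 9)*3 = (34/3 + 9)*3 = (61/3)*3 = 61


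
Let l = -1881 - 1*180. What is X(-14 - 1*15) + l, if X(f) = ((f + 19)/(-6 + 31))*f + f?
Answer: -10392/5 ≈ -2078.4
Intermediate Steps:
X(f) = f + f*(19/25 + f/25) (X(f) = ((19 + f)/25)*f + f = ((19 + f)*(1/25))*f + f = (19/25 + f/25)*f + f = f*(19/25 + f/25) + f = f + f*(19/25 + f/25))
l = -2061 (l = -1881 - 180 = -2061)
X(-14 - 1*15) + l = (-14 - 1*15)*(44 + (-14 - 1*15))/25 - 2061 = (-14 - 15)*(44 + (-14 - 15))/25 - 2061 = (1/25)*(-29)*(44 - 29) - 2061 = (1/25)*(-29)*15 - 2061 = -87/5 - 2061 = -10392/5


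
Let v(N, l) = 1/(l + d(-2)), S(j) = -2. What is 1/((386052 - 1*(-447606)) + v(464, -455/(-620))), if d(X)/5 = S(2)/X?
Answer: 711/592730962 ≈ 1.1995e-6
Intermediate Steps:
d(X) = -10/X (d(X) = 5*(-2/X) = -10/X)
v(N, l) = 1/(5 + l) (v(N, l) = 1/(l - 10/(-2)) = 1/(l - 10*(-1/2)) = 1/(l + 5) = 1/(5 + l))
1/((386052 - 1*(-447606)) + v(464, -455/(-620))) = 1/((386052 - 1*(-447606)) + 1/(5 - 455/(-620))) = 1/((386052 + 447606) + 1/(5 - 455*(-1/620))) = 1/(833658 + 1/(5 + 91/124)) = 1/(833658 + 1/(711/124)) = 1/(833658 + 124/711) = 1/(592730962/711) = 711/592730962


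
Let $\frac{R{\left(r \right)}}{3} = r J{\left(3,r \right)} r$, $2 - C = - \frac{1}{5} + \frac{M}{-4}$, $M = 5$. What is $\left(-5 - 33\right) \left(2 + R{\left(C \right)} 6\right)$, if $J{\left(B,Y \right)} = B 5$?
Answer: $- \frac{2443913}{20} \approx -1.222 \cdot 10^{5}$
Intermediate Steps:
$J{\left(B,Y \right)} = 5 B$
$C = \frac{69}{20}$ ($C = 2 - \left(- \frac{1}{5} + \frac{5}{-4}\right) = 2 - \left(\left(-1\right) \frac{1}{5} + 5 \left(- \frac{1}{4}\right)\right) = 2 - \left(- \frac{1}{5} - \frac{5}{4}\right) = 2 - - \frac{29}{20} = 2 + \frac{29}{20} = \frac{69}{20} \approx 3.45$)
$R{\left(r \right)} = 45 r^{2}$ ($R{\left(r \right)} = 3 r 5 \cdot 3 r = 3 r 15 r = 3 \cdot 15 r r = 3 \cdot 15 r^{2} = 45 r^{2}$)
$\left(-5 - 33\right) \left(2 + R{\left(C \right)} 6\right) = \left(-5 - 33\right) \left(2 + 45 \left(\frac{69}{20}\right)^{2} \cdot 6\right) = - 38 \left(2 + 45 \cdot \frac{4761}{400} \cdot 6\right) = - 38 \left(2 + \frac{42849}{80} \cdot 6\right) = - 38 \left(2 + \frac{128547}{40}\right) = \left(-38\right) \frac{128627}{40} = - \frac{2443913}{20}$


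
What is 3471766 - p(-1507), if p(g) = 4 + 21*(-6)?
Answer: 3471888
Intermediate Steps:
p(g) = -122 (p(g) = 4 - 126 = -122)
3471766 - p(-1507) = 3471766 - 1*(-122) = 3471766 + 122 = 3471888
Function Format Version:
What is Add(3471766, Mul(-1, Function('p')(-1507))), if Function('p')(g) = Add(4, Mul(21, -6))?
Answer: 3471888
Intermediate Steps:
Function('p')(g) = -122 (Function('p')(g) = Add(4, -126) = -122)
Add(3471766, Mul(-1, Function('p')(-1507))) = Add(3471766, Mul(-1, -122)) = Add(3471766, 122) = 3471888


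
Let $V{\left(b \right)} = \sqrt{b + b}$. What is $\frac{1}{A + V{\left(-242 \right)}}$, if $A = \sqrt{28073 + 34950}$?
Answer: $\frac{1}{\sqrt{63023} + 22 i} \approx 0.003953 - 0.00034642 i$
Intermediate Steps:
$V{\left(b \right)} = \sqrt{2} \sqrt{b}$ ($V{\left(b \right)} = \sqrt{2 b} = \sqrt{2} \sqrt{b}$)
$A = \sqrt{63023} \approx 251.04$
$\frac{1}{A + V{\left(-242 \right)}} = \frac{1}{\sqrt{63023} + \sqrt{2} \sqrt{-242}} = \frac{1}{\sqrt{63023} + \sqrt{2} \cdot 11 i \sqrt{2}} = \frac{1}{\sqrt{63023} + 22 i}$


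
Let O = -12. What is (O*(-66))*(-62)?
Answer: -49104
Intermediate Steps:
(O*(-66))*(-62) = -12*(-66)*(-62) = 792*(-62) = -49104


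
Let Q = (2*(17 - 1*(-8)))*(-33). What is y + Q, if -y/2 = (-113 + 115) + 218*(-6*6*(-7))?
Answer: -111526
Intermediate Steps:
Q = -1650 (Q = (2*(17 + 8))*(-33) = (2*25)*(-33) = 50*(-33) = -1650)
y = -109876 (y = -2*((-113 + 115) + 218*(-6*6*(-7))) = -2*(2 + 218*(-36*(-7))) = -2*(2 + 218*252) = -2*(2 + 54936) = -2*54938 = -109876)
y + Q = -109876 - 1650 = -111526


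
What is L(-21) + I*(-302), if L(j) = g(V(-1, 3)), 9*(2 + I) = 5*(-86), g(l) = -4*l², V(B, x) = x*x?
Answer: 132380/9 ≈ 14709.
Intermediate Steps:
V(B, x) = x²
I = -448/9 (I = -2 + (5*(-86))/9 = -2 + (⅑)*(-430) = -2 - 430/9 = -448/9 ≈ -49.778)
L(j) = -324 (L(j) = -4*(3²)² = -4*9² = -4*81 = -324)
L(-21) + I*(-302) = -324 - 448/9*(-302) = -324 + 135296/9 = 132380/9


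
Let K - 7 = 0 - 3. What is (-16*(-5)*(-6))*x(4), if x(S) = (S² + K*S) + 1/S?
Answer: -15480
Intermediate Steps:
K = 4 (K = 7 + (0 - 3) = 7 - 3 = 4)
x(S) = 1/S + S² + 4*S (x(S) = (S² + 4*S) + 1/S = 1/S + S² + 4*S)
(-16*(-5)*(-6))*x(4) = (-16*(-5)*(-6))*((1 + 4²*(4 + 4))/4) = (80*(-6))*((1 + 16*8)/4) = -120*(1 + 128) = -120*129 = -480*129/4 = -15480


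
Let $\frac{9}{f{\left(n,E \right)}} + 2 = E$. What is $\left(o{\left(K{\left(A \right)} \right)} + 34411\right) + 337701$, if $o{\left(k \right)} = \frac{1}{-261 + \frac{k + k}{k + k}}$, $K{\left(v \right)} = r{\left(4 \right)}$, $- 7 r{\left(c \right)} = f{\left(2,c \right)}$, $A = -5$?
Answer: $\frac{96749119}{260} \approx 3.7211 \cdot 10^{5}$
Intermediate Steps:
$f{\left(n,E \right)} = \frac{9}{-2 + E}$
$r{\left(c \right)} = - \frac{9}{7 \left(-2 + c\right)}$ ($r{\left(c \right)} = - \frac{9 \frac{1}{-2 + c}}{7} = - \frac{9}{7 \left(-2 + c\right)}$)
$K{\left(v \right)} = - \frac{9}{14}$ ($K{\left(v \right)} = - \frac{9}{-14 + 7 \cdot 4} = - \frac{9}{-14 + 28} = - \frac{9}{14}$)
$o{\left(k \right)} = - \frac{1}{260}$ ($o{\left(k \right)} = \frac{1}{-261 + \frac{2 k}{2 k}} = \frac{1}{-261 + 2 k \frac{1}{2 k}} = \frac{1}{-261 + 1} = \frac{1}{-260} = - \frac{1}{260}$)
$\left(o{\left(K{\left(A \right)} \right)} + 34411\right) + 337701 = \left(- \frac{1}{260} + 34411\right) + 337701 = \frac{8946859}{260} + 337701 = \frac{96749119}{260}$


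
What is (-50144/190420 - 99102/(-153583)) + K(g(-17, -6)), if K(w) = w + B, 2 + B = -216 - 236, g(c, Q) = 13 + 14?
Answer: -3119140657083/7311318715 ≈ -426.62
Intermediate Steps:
g(c, Q) = 27
B = -454 (B = -2 + (-216 - 236) = -2 - 452 = -454)
K(w) = -454 + w (K(w) = w - 454 = -454 + w)
(-50144/190420 - 99102/(-153583)) + K(g(-17, -6)) = (-50144/190420 - 99102/(-153583)) + (-454 + 27) = (-50144*1/190420 - 99102*(-1/153583)) - 427 = (-12536/47605 + 99102/153583) - 427 = 2792434222/7311318715 - 427 = -3119140657083/7311318715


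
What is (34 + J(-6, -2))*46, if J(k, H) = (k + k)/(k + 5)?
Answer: 2116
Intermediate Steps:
J(k, H) = 2*k/(5 + k) (J(k, H) = (2*k)/(5 + k) = 2*k/(5 + k))
(34 + J(-6, -2))*46 = (34 + 2*(-6)/(5 - 6))*46 = (34 + 2*(-6)/(-1))*46 = (34 + 2*(-6)*(-1))*46 = (34 + 12)*46 = 46*46 = 2116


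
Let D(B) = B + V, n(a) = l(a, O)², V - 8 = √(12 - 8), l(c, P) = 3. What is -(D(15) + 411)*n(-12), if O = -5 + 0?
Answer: -3924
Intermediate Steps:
O = -5
V = 10 (V = 8 + √(12 - 8) = 8 + √4 = 8 + 2 = 10)
n(a) = 9 (n(a) = 3² = 9)
D(B) = 10 + B (D(B) = B + 10 = 10 + B)
-(D(15) + 411)*n(-12) = -((10 + 15) + 411)*9 = -(25 + 411)*9 = -436*9 = -1*3924 = -3924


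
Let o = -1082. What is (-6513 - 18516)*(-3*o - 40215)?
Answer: 925297101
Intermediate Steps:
(-6513 - 18516)*(-3*o - 40215) = (-6513 - 18516)*(-3*(-1082) - 40215) = -25029*(3246 - 40215) = -25029*(-36969) = 925297101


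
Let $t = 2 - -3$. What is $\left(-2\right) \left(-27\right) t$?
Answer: $270$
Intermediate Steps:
$t = 5$ ($t = 2 + 3 = 5$)
$\left(-2\right) \left(-27\right) t = \left(-2\right) \left(-27\right) 5 = 54 \cdot 5 = 270$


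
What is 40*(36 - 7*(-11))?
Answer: 4520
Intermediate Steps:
40*(36 - 7*(-11)) = 40*(36 + 77) = 40*113 = 4520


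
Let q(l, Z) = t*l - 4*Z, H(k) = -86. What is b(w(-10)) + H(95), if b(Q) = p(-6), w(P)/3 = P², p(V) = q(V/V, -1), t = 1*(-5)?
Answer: -87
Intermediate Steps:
t = -5
q(l, Z) = -5*l - 4*Z
p(V) = -1 (p(V) = -5*V/V - 4*(-1) = -5*1 + 4 = -5 + 4 = -1)
w(P) = 3*P²
b(Q) = -1
b(w(-10)) + H(95) = -1 - 86 = -87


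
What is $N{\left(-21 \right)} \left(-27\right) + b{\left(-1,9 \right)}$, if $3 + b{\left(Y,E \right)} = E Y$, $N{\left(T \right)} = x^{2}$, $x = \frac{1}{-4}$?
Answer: $- \frac{219}{16} \approx -13.688$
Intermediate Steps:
$x = - \frac{1}{4} \approx -0.25$
$N{\left(T \right)} = \frac{1}{16}$ ($N{\left(T \right)} = \left(- \frac{1}{4}\right)^{2} = \frac{1}{16}$)
$b{\left(Y,E \right)} = -3 + E Y$
$N{\left(-21 \right)} \left(-27\right) + b{\left(-1,9 \right)} = \frac{1}{16} \left(-27\right) + \left(-3 + 9 \left(-1\right)\right) = - \frac{27}{16} - 12 = - \frac{219}{16}$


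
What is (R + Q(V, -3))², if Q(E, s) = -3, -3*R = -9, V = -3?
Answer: 0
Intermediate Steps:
R = 3 (R = -⅓*(-9) = 3)
(R + Q(V, -3))² = (3 - 3)² = 0² = 0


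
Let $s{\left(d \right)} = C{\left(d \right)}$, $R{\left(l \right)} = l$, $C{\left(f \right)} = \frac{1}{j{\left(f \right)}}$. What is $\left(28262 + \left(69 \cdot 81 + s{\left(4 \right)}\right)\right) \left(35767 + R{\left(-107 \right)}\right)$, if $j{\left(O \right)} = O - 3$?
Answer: $1207162320$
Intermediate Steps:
$j{\left(O \right)} = -3 + O$
$C{\left(f \right)} = \frac{1}{-3 + f}$
$s{\left(d \right)} = \frac{1}{-3 + d}$
$\left(28262 + \left(69 \cdot 81 + s{\left(4 \right)}\right)\right) \left(35767 + R{\left(-107 \right)}\right) = \left(28262 + \left(69 \cdot 81 + \frac{1}{-3 + 4}\right)\right) \left(35767 - 107\right) = \left(28262 + \left(5589 + 1^{-1}\right)\right) 35660 = \left(28262 + \left(5589 + 1\right)\right) 35660 = \left(28262 + 5590\right) 35660 = 33852 \cdot 35660 = 1207162320$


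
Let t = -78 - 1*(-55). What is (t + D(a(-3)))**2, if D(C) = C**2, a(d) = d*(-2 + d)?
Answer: 40804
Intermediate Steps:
t = -23 (t = -78 + 55 = -23)
(t + D(a(-3)))**2 = (-23 + (-3*(-2 - 3))**2)**2 = (-23 + (-3*(-5))**2)**2 = (-23 + 15**2)**2 = (-23 + 225)**2 = 202**2 = 40804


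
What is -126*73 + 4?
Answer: -9194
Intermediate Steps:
-126*73 + 4 = -9198 + 4 = -9194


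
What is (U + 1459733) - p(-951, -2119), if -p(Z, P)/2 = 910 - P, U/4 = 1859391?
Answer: 8903355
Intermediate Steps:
U = 7437564 (U = 4*1859391 = 7437564)
p(Z, P) = -1820 + 2*P (p(Z, P) = -2*(910 - P) = -1820 + 2*P)
(U + 1459733) - p(-951, -2119) = (7437564 + 1459733) - (-1820 + 2*(-2119)) = 8897297 - (-1820 - 4238) = 8897297 - 1*(-6058) = 8897297 + 6058 = 8903355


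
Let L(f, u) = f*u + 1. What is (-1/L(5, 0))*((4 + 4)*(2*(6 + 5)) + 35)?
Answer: -211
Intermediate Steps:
L(f, u) = 1 + f*u
(-1/L(5, 0))*((4 + 4)*(2*(6 + 5)) + 35) = (-1/(1 + 5*0))*((4 + 4)*(2*(6 + 5)) + 35) = (-1/(1 + 0))*(8*(2*11) + 35) = (-1/1)*(8*22 + 35) = (-1*1)*(176 + 35) = -1*211 = -211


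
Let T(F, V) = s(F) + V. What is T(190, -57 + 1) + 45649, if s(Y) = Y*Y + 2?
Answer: 81695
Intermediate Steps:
s(Y) = 2 + Y**2 (s(Y) = Y**2 + 2 = 2 + Y**2)
T(F, V) = 2 + V + F**2 (T(F, V) = (2 + F**2) + V = 2 + V + F**2)
T(190, -57 + 1) + 45649 = (2 + (-57 + 1) + 190**2) + 45649 = (2 - 56 + 36100) + 45649 = 36046 + 45649 = 81695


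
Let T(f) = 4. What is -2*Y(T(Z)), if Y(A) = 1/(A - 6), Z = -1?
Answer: 1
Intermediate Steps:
Y(A) = 1/(-6 + A)
-2*Y(T(Z)) = -2/(-6 + 4) = -2/(-2) = -2*(-½) = 1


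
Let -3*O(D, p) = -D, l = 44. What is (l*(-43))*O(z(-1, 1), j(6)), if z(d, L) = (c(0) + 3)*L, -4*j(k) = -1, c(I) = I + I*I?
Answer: -1892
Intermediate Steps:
c(I) = I + I**2
j(k) = 1/4 (j(k) = -1/4*(-1) = 1/4)
z(d, L) = 3*L (z(d, L) = (0*(1 + 0) + 3)*L = (0*1 + 3)*L = (0 + 3)*L = 3*L)
O(D, p) = D/3 (O(D, p) = -(-1)*D/3 = D/3)
(l*(-43))*O(z(-1, 1), j(6)) = (44*(-43))*((3*1)/3) = -1892*3/3 = -1892*1 = -1892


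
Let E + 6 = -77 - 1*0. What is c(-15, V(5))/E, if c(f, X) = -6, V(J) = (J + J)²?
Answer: 6/83 ≈ 0.072289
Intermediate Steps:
V(J) = 4*J² (V(J) = (2*J)² = 4*J²)
E = -83 (E = -6 + (-77 - 1*0) = -6 + (-77 + 0) = -6 - 77 = -83)
c(-15, V(5))/E = -6/(-83) = -6*(-1/83) = 6/83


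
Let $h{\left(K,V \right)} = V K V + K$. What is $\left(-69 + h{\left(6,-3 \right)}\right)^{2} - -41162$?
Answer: $41243$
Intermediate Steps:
$h{\left(K,V \right)} = K + K V^{2}$ ($h{\left(K,V \right)} = K V V + K = K V^{2} + K = K + K V^{2}$)
$\left(-69 + h{\left(6,-3 \right)}\right)^{2} - -41162 = \left(-69 + 6 \left(1 + \left(-3\right)^{2}\right)\right)^{2} - -41162 = \left(-69 + 6 \left(1 + 9\right)\right)^{2} + 41162 = \left(-69 + 6 \cdot 10\right)^{2} + 41162 = \left(-69 + 60\right)^{2} + 41162 = \left(-9\right)^{2} + 41162 = 81 + 41162 = 41243$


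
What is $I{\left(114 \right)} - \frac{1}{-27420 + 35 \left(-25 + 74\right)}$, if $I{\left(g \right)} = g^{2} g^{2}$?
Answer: $\frac{4341472091281}{25705} \approx 1.689 \cdot 10^{8}$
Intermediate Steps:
$I{\left(g \right)} = g^{4}$
$I{\left(114 \right)} - \frac{1}{-27420 + 35 \left(-25 + 74\right)} = 114^{4} - \frac{1}{-27420 + 35 \left(-25 + 74\right)} = 168896016 - \frac{1}{-27420 + 35 \cdot 49} = 168896016 - \frac{1}{-27420 + 1715} = 168896016 - \frac{1}{-25705} = 168896016 - - \frac{1}{25705} = 168896016 + \frac{1}{25705} = \frac{4341472091281}{25705}$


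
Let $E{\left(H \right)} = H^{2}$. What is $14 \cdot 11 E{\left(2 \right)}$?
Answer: $616$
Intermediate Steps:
$14 \cdot 11 E{\left(2 \right)} = 14 \cdot 11 \cdot 2^{2} = 154 \cdot 4 = 616$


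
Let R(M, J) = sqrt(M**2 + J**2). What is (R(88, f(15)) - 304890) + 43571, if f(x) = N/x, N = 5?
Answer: -261319 + sqrt(69697)/3 ≈ -2.6123e+5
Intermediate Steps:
f(x) = 5/x
R(M, J) = sqrt(J**2 + M**2)
(R(88, f(15)) - 304890) + 43571 = (sqrt((5/15)**2 + 88**2) - 304890) + 43571 = (sqrt((5*(1/15))**2 + 7744) - 304890) + 43571 = (sqrt((1/3)**2 + 7744) - 304890) + 43571 = (sqrt(1/9 + 7744) - 304890) + 43571 = (sqrt(69697/9) - 304890) + 43571 = (sqrt(69697)/3 - 304890) + 43571 = (-304890 + sqrt(69697)/3) + 43571 = -261319 + sqrt(69697)/3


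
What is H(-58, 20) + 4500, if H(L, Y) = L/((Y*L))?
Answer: 90001/20 ≈ 4500.0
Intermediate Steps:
H(L, Y) = 1/Y (H(L, Y) = L/((L*Y)) = L*(1/(L*Y)) = 1/Y)
H(-58, 20) + 4500 = 1/20 + 4500 = 90001/20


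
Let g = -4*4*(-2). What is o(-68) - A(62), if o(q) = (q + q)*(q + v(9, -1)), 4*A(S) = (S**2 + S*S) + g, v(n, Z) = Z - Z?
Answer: 7318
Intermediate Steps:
g = 32 (g = -16*(-2) = 32)
v(n, Z) = 0
A(S) = 8 + S**2/2 (A(S) = ((S**2 + S*S) + 32)/4 = ((S**2 + S**2) + 32)/4 = (2*S**2 + 32)/4 = (32 + 2*S**2)/4 = 8 + S**2/2)
o(q) = 2*q**2 (o(q) = (q + q)*(q + 0) = (2*q)*q = 2*q**2)
o(-68) - A(62) = 2*(-68)**2 - (8 + (1/2)*62**2) = 2*4624 - (8 + (1/2)*3844) = 9248 - (8 + 1922) = 9248 - 1*1930 = 9248 - 1930 = 7318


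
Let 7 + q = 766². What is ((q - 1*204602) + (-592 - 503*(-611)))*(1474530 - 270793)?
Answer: 829239974456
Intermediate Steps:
q = 586749 (q = -7 + 766² = -7 + 586756 = 586749)
((q - 1*204602) + (-592 - 503*(-611)))*(1474530 - 270793) = ((586749 - 1*204602) + (-592 - 503*(-611)))*(1474530 - 270793) = ((586749 - 204602) + (-592 + 307333))*1203737 = (382147 + 306741)*1203737 = 688888*1203737 = 829239974456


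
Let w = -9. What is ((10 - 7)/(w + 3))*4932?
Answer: -2466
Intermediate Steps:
((10 - 7)/(w + 3))*4932 = ((10 - 7)/(-9 + 3))*4932 = (3/(-6))*4932 = (3*(-⅙))*4932 = -½*4932 = -2466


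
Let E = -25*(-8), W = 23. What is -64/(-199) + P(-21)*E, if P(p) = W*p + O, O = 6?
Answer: -18984536/199 ≈ -95400.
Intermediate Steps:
P(p) = 6 + 23*p (P(p) = 23*p + 6 = 6 + 23*p)
E = 200
-64/(-199) + P(-21)*E = -64/(-199) + (6 + 23*(-21))*200 = -64*(-1/199) + (6 - 483)*200 = 64/199 - 477*200 = 64/199 - 95400 = -18984536/199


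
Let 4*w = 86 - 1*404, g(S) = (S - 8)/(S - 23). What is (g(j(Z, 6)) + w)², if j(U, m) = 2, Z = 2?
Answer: 1229881/196 ≈ 6274.9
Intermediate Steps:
g(S) = (-8 + S)/(-23 + S)
w = -159/2 (w = (86 - 1*404)/4 = (86 - 404)/4 = (¼)*(-318) = -159/2 ≈ -79.500)
(g(j(Z, 6)) + w)² = ((-8 + 2)/(-23 + 2) - 159/2)² = (-6/(-21) - 159/2)² = (-1/21*(-6) - 159/2)² = (2/7 - 159/2)² = (-1109/14)² = 1229881/196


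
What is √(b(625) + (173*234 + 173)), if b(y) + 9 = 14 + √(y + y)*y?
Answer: √(40660 + 15625*√2) ≈ 250.51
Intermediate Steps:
b(y) = 5 + √2*y^(3/2) (b(y) = -9 + (14 + √(y + y)*y) = -9 + (14 + √(2*y)*y) = -9 + (14 + (√2*√y)*y) = -9 + (14 + √2*y^(3/2)) = 5 + √2*y^(3/2))
√(b(625) + (173*234 + 173)) = √((5 + √2*625^(3/2)) + (173*234 + 173)) = √((5 + √2*15625) + (40482 + 173)) = √((5 + 15625*√2) + 40655) = √(40660 + 15625*√2)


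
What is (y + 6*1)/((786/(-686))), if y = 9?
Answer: -1715/131 ≈ -13.092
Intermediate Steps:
(y + 6*1)/((786/(-686))) = (9 + 6*1)/((786/(-686))) = (9 + 6)/((786*(-1/686))) = 15/(-393/343) = 15*(-343/393) = -1715/131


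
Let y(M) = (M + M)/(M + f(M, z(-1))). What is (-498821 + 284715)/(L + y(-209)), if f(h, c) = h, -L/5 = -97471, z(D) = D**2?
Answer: -107053/243678 ≈ -0.43932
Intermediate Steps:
L = 487355 (L = -5*(-97471) = 487355)
y(M) = 1 (y(M) = (M + M)/(M + M) = (2*M)/((2*M)) = (2*M)*(1/(2*M)) = 1)
(-498821 + 284715)/(L + y(-209)) = (-498821 + 284715)/(487355 + 1) = -214106/487356 = -214106*1/487356 = -107053/243678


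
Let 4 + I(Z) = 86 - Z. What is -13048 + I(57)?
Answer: -13023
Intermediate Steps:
I(Z) = 82 - Z (I(Z) = -4 + (86 - Z) = 82 - Z)
-13048 + I(57) = -13048 + (82 - 1*57) = -13048 + (82 - 57) = -13048 + 25 = -13023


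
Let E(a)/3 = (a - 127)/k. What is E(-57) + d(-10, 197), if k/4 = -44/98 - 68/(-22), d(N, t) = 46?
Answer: -4439/712 ≈ -6.2346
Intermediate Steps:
k = 5696/539 (k = 4*(-44/98 - 68/(-22)) = 4*(-44*1/98 - 68*(-1/22)) = 4*(-22/49 + 34/11) = 4*(1424/539) = 5696/539 ≈ 10.568)
E(a) = -205359/5696 + 1617*a/5696 (E(a) = 3*((a - 127)/(5696/539)) = 3*((-127 + a)*(539/5696)) = 3*(-68453/5696 + 539*a/5696) = -205359/5696 + 1617*a/5696)
E(-57) + d(-10, 197) = (-205359/5696 + (1617/5696)*(-57)) + 46 = (-205359/5696 - 92169/5696) + 46 = -37191/712 + 46 = -4439/712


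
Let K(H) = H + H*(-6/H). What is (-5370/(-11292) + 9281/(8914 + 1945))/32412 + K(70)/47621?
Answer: 43687715590571/31543784235273576 ≈ 0.0013850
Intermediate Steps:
K(H) = -6 + H (K(H) = H - 6 = -6 + H)
(-5370/(-11292) + 9281/(8914 + 1945))/32412 + K(70)/47621 = (-5370/(-11292) + 9281/(8914 + 1945))/32412 + (-6 + 70)/47621 = (-5370*(-1/11292) + 9281/10859)*(1/32412) + 64*(1/47621) = (895/1882 + 9281*(1/10859))*(1/32412) + 64/47621 = (895/1882 + 9281/10859)*(1/32412) + 64/47621 = (27185647/20436638)*(1/32412) + 64/47621 = 27185647/662392310856 + 64/47621 = 43687715590571/31543784235273576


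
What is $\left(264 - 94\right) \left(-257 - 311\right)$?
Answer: $-96560$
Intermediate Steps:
$\left(264 - 94\right) \left(-257 - 311\right) = 170 \left(-568\right) = -96560$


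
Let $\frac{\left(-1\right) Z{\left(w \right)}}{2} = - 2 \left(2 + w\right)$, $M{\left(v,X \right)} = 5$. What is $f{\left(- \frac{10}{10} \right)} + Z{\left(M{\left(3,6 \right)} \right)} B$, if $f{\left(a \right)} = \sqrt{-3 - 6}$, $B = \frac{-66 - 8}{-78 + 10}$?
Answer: $\frac{518}{17} + 3 i \approx 30.471 + 3.0 i$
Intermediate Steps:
$B = \frac{37}{34}$ ($B = - \frac{74}{-68} = \left(-74\right) \left(- \frac{1}{68}\right) = \frac{37}{34} \approx 1.0882$)
$f{\left(a \right)} = 3 i$ ($f{\left(a \right)} = \sqrt{-9} = 3 i$)
$Z{\left(w \right)} = 8 + 4 w$ ($Z{\left(w \right)} = - 2 \left(- 2 \left(2 + w\right)\right) = - 2 \left(-4 - 2 w\right) = 8 + 4 w$)
$f{\left(- \frac{10}{10} \right)} + Z{\left(M{\left(3,6 \right)} \right)} B = 3 i + \left(8 + 4 \cdot 5\right) \frac{37}{34} = 3 i + \left(8 + 20\right) \frac{37}{34} = 3 i + 28 \cdot \frac{37}{34} = 3 i + \frac{518}{17} = \frac{518}{17} + 3 i$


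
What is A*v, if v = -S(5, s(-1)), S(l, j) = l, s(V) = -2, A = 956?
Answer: -4780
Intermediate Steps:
v = -5 (v = -1*5 = -5)
A*v = 956*(-5) = -4780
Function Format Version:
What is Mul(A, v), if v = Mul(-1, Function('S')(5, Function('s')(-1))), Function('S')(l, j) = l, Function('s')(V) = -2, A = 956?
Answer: -4780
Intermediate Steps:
v = -5 (v = Mul(-1, 5) = -5)
Mul(A, v) = Mul(956, -5) = -4780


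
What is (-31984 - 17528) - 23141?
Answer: -72653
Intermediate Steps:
(-31984 - 17528) - 23141 = -49512 - 23141 = -72653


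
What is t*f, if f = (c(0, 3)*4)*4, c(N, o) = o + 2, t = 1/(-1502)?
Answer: -40/751 ≈ -0.053262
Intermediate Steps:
t = -1/1502 ≈ -0.00066578
c(N, o) = 2 + o
f = 80 (f = ((2 + 3)*4)*4 = (5*4)*4 = 20*4 = 80)
t*f = -1/1502*80 = -40/751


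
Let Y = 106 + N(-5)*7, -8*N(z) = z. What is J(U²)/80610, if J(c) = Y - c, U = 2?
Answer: 851/644880 ≈ 0.0013196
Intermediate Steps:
N(z) = -z/8
Y = 883/8 (Y = 106 - ⅛*(-5)*7 = 106 + (5/8)*7 = 106 + 35/8 = 883/8 ≈ 110.38)
J(c) = 883/8 - c
J(U²)/80610 = (883/8 - 1*2²)/80610 = (883/8 - 1*4)*(1/80610) = (883/8 - 4)*(1/80610) = (851/8)*(1/80610) = 851/644880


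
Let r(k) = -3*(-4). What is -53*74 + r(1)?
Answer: -3910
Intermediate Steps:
r(k) = 12
-53*74 + r(1) = -53*74 + 12 = -3922 + 12 = -3910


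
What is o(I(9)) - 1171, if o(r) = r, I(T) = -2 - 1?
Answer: -1174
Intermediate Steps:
I(T) = -3
o(I(9)) - 1171 = -3 - 1171 = -1174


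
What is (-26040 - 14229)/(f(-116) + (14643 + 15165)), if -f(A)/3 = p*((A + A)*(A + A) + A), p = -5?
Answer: -13423/278476 ≈ -0.048202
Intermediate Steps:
f(A) = 15*A + 60*A² (f(A) = -(-15)*((A + A)*(A + A) + A) = -(-15)*((2*A)*(2*A) + A) = -(-15)*(4*A² + A) = -(-15)*(A + 4*A²) = -3*(-20*A² - 5*A) = 15*A + 60*A²)
(-26040 - 14229)/(f(-116) + (14643 + 15165)) = (-26040 - 14229)/(15*(-116)*(1 + 4*(-116)) + (14643 + 15165)) = -40269/(15*(-116)*(1 - 464) + 29808) = -40269/(15*(-116)*(-463) + 29808) = -40269/(805620 + 29808) = -40269/835428 = -40269*1/835428 = -13423/278476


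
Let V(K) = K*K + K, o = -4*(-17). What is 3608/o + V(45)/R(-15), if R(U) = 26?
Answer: 29321/221 ≈ 132.67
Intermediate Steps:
o = 68
V(K) = K + K² (V(K) = K² + K = K + K²)
3608/o + V(45)/R(-15) = 3608/68 + (45*(1 + 45))/26 = 3608*(1/68) + (45*46)*(1/26) = 902/17 + 2070*(1/26) = 902/17 + 1035/13 = 29321/221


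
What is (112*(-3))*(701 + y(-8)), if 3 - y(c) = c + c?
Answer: -241920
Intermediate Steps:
y(c) = 3 - 2*c (y(c) = 3 - (c + c) = 3 - 2*c)
(112*(-3))*(701 + y(-8)) = (112*(-3))*(701 + (3 - 2*(-8))) = -336*(701 + (3 + 16)) = -336*(701 + 19) = -336*720 = -241920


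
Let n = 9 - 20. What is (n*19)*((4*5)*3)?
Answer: -12540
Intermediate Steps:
n = -11
(n*19)*((4*5)*3) = (-11*19)*((4*5)*3) = -4180*3 = -209*60 = -12540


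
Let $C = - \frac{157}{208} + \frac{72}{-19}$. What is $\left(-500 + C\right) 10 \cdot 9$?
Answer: $- \frac{89728155}{1976} \approx -45409.0$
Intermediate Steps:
$C = - \frac{17959}{3952}$ ($C = \left(-157\right) \frac{1}{208} + 72 \left(- \frac{1}{19}\right) = - \frac{157}{208} - \frac{72}{19} = - \frac{17959}{3952} \approx -4.5443$)
$\left(-500 + C\right) 10 \cdot 9 = \left(-500 - \frac{17959}{3952}\right) 10 \cdot 9 = \left(- \frac{1993959}{3952}\right) 90 = - \frac{89728155}{1976}$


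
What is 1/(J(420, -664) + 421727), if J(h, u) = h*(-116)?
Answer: 1/373007 ≈ 2.6809e-6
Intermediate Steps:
J(h, u) = -116*h
1/(J(420, -664) + 421727) = 1/(-116*420 + 421727) = 1/(-48720 + 421727) = 1/373007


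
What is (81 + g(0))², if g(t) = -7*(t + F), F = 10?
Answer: 121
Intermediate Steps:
g(t) = -70 - 7*t (g(t) = -7*(t + 10) = -7*(10 + t) = -70 - 7*t)
(81 + g(0))² = (81 + (-70 - 7*0))² = (81 + (-70 + 0))² = (81 - 70)² = 11² = 121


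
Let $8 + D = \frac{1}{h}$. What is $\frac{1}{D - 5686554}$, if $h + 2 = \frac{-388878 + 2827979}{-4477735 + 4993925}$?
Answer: $- \frac{1406721}{7999405667012} \approx -1.7585 \cdot 10^{-7}$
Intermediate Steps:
$h = \frac{1406721}{516190}$ ($h = -2 + \frac{-388878 + 2827979}{-4477735 + 4993925} = -2 + \frac{2439101}{516190} = \frac{1406721}{516190} \approx 2.7252$)
$D = - \frac{10737578}{1406721}$ ($D = -8 + \frac{1}{\frac{1406721}{516190}} = -8 + \frac{516190}{1406721} = - \frac{10737578}{1406721} \approx -7.6331$)
$\frac{1}{D - 5686554} = \frac{1}{- \frac{10737578}{1406721} - 5686554} = \frac{1}{- \frac{7999405667012}{1406721}} = - \frac{1406721}{7999405667012}$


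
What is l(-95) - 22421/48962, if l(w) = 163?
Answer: 7958385/48962 ≈ 162.54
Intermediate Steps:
l(-95) - 22421/48962 = 163 - 22421/48962 = 7958385/48962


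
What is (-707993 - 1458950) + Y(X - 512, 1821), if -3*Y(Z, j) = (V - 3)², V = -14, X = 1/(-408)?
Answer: -6501118/3 ≈ -2.1670e+6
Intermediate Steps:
X = -1/408 ≈ -0.0024510
Y(Z, j) = -289/3 (Y(Z, j) = -(-14 - 3)²/3 = -⅓*(-17)² = -⅓*289 = -289/3)
(-707993 - 1458950) + Y(X - 512, 1821) = (-707993 - 1458950) - 289/3 = -2166943 - 289/3 = -6501118/3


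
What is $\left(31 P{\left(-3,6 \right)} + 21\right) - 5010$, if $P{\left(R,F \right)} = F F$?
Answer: $-3873$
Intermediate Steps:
$P{\left(R,F \right)} = F^{2}$
$\left(31 P{\left(-3,6 \right)} + 21\right) - 5010 = \left(31 \cdot 6^{2} + 21\right) - 5010 = \left(31 \cdot 36 + 21\right) - 5010 = \left(1116 + 21\right) - 5010 = 1137 - 5010 = -3873$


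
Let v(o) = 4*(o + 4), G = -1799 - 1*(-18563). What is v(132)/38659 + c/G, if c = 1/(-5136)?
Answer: 46838309117/3328536188736 ≈ 0.014072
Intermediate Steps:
G = 16764 (G = -1799 + 18563 = 16764)
v(o) = 16 + 4*o (v(o) = 4*(4 + o) = 16 + 4*o)
c = -1/5136 ≈ -0.00019470
v(132)/38659 + c/G = (16 + 4*132)/38659 - 1/5136/16764 = (16 + 528)*(1/38659) - 1/5136*1/16764 = 544*(1/38659) - 1/86099904 = 544/38659 - 1/86099904 = 46838309117/3328536188736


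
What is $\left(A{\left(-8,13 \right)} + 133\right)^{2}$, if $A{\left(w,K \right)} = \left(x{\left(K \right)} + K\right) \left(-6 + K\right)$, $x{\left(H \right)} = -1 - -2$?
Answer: $53361$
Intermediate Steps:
$x{\left(H \right)} = 1$ ($x{\left(H \right)} = -1 + 2 = 1$)
$A{\left(w,K \right)} = \left(1 + K\right) \left(-6 + K\right)$
$\left(A{\left(-8,13 \right)} + 133\right)^{2} = \left(\left(-6 + 13^{2} - 65\right) + 133\right)^{2} = \left(\left(-6 + 169 - 65\right) + 133\right)^{2} = \left(98 + 133\right)^{2} = 231^{2} = 53361$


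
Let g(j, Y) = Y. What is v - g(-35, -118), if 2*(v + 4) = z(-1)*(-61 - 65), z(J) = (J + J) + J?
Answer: 303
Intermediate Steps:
z(J) = 3*J (z(J) = 2*J + J = 3*J)
v = 185 (v = -4 + ((3*(-1))*(-61 - 65))/2 = -4 + (-3*(-126))/2 = -4 + (½)*378 = -4 + 189 = 185)
v - g(-35, -118) = 185 - 1*(-118) = 185 + 118 = 303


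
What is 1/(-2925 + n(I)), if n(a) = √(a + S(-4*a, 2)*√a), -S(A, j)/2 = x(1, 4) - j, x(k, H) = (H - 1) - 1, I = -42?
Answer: -975/2851889 - I*√42/8555667 ≈ -0.00034188 - 7.5748e-7*I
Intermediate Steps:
x(k, H) = -2 + H (x(k, H) = (-1 + H) - 1 = -2 + H)
S(A, j) = -4 + 2*j (S(A, j) = -2*((-2 + 4) - j) = -2*(2 - j) = -4 + 2*j)
n(a) = √a (n(a) = √(a + (-4 + 2*2)*√a) = √(a + (-4 + 4)*√a) = √(a + 0*√a) = √(a + 0) = √a)
1/(-2925 + n(I)) = 1/(-2925 + √(-42)) = 1/(-2925 + I*√42)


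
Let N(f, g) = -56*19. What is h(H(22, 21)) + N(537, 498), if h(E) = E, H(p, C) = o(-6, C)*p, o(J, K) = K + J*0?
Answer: -602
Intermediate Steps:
o(J, K) = K (o(J, K) = K + 0 = K)
H(p, C) = C*p
N(f, g) = -1064
h(H(22, 21)) + N(537, 498) = 21*22 - 1064 = 462 - 1064 = -602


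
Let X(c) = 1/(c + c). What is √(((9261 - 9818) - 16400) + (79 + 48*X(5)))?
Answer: 3*I*√46870/5 ≈ 129.9*I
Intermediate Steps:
X(c) = 1/(2*c)
√(((9261 - 9818) - 16400) + (79 + 48*X(5))) = √(((9261 - 9818) - 16400) + (79 + 48*((½)/5))) = √((-557 - 16400) + (79 + 48*((½)*(⅕)))) = √(-16957 + (79 + 48*(⅒))) = √(-16957 + (79 + 24/5)) = √(-16957 + 419/5) = √(-84366/5) = 3*I*√46870/5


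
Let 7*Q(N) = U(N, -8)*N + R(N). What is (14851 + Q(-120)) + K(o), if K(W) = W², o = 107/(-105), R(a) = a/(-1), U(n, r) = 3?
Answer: 163365724/11025 ≈ 14818.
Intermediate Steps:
R(a) = -a (R(a) = a*(-1) = -a)
Q(N) = 2*N/7 (Q(N) = (3*N - N)/7 = (2*N)/7 = 2*N/7)
o = -107/105 (o = 107*(-1/105) = -107/105 ≈ -1.0190)
(14851 + Q(-120)) + K(o) = (14851 + (2/7)*(-120)) + (-107/105)² = (14851 - 240/7) + 11449/11025 = 103717/7 + 11449/11025 = 163365724/11025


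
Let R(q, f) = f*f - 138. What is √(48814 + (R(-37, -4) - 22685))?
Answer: √26007 ≈ 161.27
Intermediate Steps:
R(q, f) = -138 + f² (R(q, f) = f² - 138 = -138 + f²)
√(48814 + (R(-37, -4) - 22685)) = √(48814 + ((-138 + (-4)²) - 22685)) = √(48814 + ((-138 + 16) - 22685)) = √(48814 + (-122 - 22685)) = √(48814 - 22807) = √26007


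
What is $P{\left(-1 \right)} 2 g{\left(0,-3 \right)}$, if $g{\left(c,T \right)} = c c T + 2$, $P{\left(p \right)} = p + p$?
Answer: $-8$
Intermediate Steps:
$P{\left(p \right)} = 2 p$
$g{\left(c,T \right)} = 2 + T c^{2}$ ($g{\left(c,T \right)} = c^{2} T + 2 = T c^{2} + 2 = 2 + T c^{2}$)
$P{\left(-1 \right)} 2 g{\left(0,-3 \right)} = 2 \left(-1\right) 2 \left(2 - 3 \cdot 0^{2}\right) = \left(-2\right) 2 \left(2 - 0\right) = - 4 \left(2 + 0\right) = \left(-4\right) 2 = -8$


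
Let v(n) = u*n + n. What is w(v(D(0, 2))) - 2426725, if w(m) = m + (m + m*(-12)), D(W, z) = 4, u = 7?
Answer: -2427045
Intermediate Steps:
v(n) = 8*n (v(n) = 7*n + n = 8*n)
w(m) = -10*m (w(m) = m + (m - 12*m) = m - 11*m = -10*m)
w(v(D(0, 2))) - 2426725 = -80*4 - 2426725 = -10*32 - 2426725 = -320 - 2426725 = -2427045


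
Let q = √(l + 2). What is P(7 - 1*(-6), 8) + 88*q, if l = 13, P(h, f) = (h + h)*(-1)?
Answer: -26 + 88*√15 ≈ 314.82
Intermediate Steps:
P(h, f) = -2*h (P(h, f) = (2*h)*(-1) = -2*h)
q = √15 (q = √(13 + 2) = √15 ≈ 3.8730)
P(7 - 1*(-6), 8) + 88*q = -2*(7 - 1*(-6)) + 88*√15 = -2*(7 + 6) + 88*√15 = -2*13 + 88*√15 = -26 + 88*√15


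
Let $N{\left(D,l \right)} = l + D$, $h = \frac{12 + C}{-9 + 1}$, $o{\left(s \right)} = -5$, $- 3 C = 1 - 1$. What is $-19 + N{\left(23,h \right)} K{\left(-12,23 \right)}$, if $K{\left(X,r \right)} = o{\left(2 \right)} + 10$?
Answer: $\frac{177}{2} \approx 88.5$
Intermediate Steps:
$C = 0$ ($C = - \frac{1 - 1}{3} = \left(- \frac{1}{3}\right) 0 = 0$)
$h = - \frac{3}{2}$ ($h = \frac{12 + 0}{-9 + 1} = \frac{12}{-8} = 12 \left(- \frac{1}{8}\right) = - \frac{3}{2} \approx -1.5$)
$N{\left(D,l \right)} = D + l$
$K{\left(X,r \right)} = 5$ ($K{\left(X,r \right)} = -5 + 10 = 5$)
$-19 + N{\left(23,h \right)} K{\left(-12,23 \right)} = -19 + \left(23 - \frac{3}{2}\right) 5 = -19 + \frac{43}{2} \cdot 5 = -19 + \frac{215}{2} = \frac{177}{2}$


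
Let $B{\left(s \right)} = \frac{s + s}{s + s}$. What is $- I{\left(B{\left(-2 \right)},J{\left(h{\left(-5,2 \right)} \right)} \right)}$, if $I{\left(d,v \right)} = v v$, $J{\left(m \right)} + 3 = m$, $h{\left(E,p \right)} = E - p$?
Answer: $-100$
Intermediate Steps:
$J{\left(m \right)} = -3 + m$
$B{\left(s \right)} = 1$ ($B{\left(s \right)} = \frac{2 s}{2 s} = 2 s \frac{1}{2 s} = 1$)
$I{\left(d,v \right)} = v^{2}$
$- I{\left(B{\left(-2 \right)},J{\left(h{\left(-5,2 \right)} \right)} \right)} = - \left(-3 - 7\right)^{2} = - \left(-10\right)^{2} = \left(-1\right) 100 = -100$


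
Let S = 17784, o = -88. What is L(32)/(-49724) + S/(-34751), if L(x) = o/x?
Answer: -6004727/11734864 ≈ -0.51170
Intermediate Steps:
L(x) = -88/x
L(32)/(-49724) + S/(-34751) = -88/32/(-49724) + 17784/(-34751) = -88*1/32*(-1/49724) + 17784*(-1/34751) = -11/4*(-1/49724) - 936/1829 = 11/198896 - 936/1829 = -6004727/11734864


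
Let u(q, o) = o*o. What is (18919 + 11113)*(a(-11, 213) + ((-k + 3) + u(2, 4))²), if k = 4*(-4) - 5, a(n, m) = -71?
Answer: 45918928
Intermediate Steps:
k = -21 (k = -16 - 5 = -21)
u(q, o) = o²
(18919 + 11113)*(a(-11, 213) + ((-k + 3) + u(2, 4))²) = (18919 + 11113)*(-71 + ((-1*(-21) + 3) + 4²)²) = 30032*(-71 + ((21 + 3) + 16)²) = 30032*(-71 + (24 + 16)²) = 30032*(-71 + 40²) = 30032*(-71 + 1600) = 30032*1529 = 45918928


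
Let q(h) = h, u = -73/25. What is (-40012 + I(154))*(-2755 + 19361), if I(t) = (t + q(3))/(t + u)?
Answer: -2509521951794/3777 ≈ -6.6442e+8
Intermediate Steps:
u = -73/25 (u = -73*1/25 = -73/25 ≈ -2.9200)
I(t) = (3 + t)/(-73/25 + t) (I(t) = (t + 3)/(t - 73/25) = (3 + t)/(-73/25 + t))
(-40012 + I(154))*(-2755 + 19361) = (-40012 + 25*(3 + 154)/(-73 + 25*154))*(-2755 + 19361) = (-40012 + 25*157/(-73 + 3850))*16606 = (-40012 + 25*157/3777)*16606 = (-40012 + 25*(1/3777)*157)*16606 = (-40012 + 3925/3777)*16606 = -151121399/3777*16606 = -2509521951794/3777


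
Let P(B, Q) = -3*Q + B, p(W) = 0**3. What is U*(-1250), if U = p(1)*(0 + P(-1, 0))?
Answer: 0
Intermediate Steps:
p(W) = 0
P(B, Q) = B - 3*Q
U = 0 (U = 0*(0 + (-1 - 3*0)) = 0*(0 + (-1 + 0)) = 0*(0 - 1) = 0*(-1) = 0)
U*(-1250) = 0*(-1250) = 0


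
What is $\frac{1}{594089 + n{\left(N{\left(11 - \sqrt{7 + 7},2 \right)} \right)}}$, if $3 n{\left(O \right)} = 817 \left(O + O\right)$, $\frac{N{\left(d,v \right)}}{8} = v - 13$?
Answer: $\frac{3}{1638475} \approx 1.831 \cdot 10^{-6}$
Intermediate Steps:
$N{\left(d,v \right)} = -104 + 8 v$ ($N{\left(d,v \right)} = 8 \left(v - 13\right) = 8 \left(-13 + v\right) = -104 + 8 v$)
$n{\left(O \right)} = \frac{1634 O}{3}$ ($n{\left(O \right)} = \frac{817 \left(O + O\right)}{3} = \frac{817 \cdot 2 O}{3} = \frac{1634 O}{3}$)
$\frac{1}{594089 + n{\left(N{\left(11 - \sqrt{7 + 7},2 \right)} \right)}} = \frac{1}{594089 + \frac{1634 \left(-104 + 8 \cdot 2\right)}{3}} = \frac{1}{594089 + \frac{1634 \left(-104 + 16\right)}{3}} = \frac{1}{594089 + \frac{1634}{3} \left(-88\right)} = \frac{1}{594089 - \frac{143792}{3}} = \frac{1}{\frac{1638475}{3}} = \frac{3}{1638475}$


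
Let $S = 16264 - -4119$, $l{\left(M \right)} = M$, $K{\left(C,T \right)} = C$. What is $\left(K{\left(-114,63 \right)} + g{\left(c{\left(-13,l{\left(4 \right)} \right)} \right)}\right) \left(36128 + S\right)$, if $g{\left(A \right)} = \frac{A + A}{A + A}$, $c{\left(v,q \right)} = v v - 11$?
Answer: $-6385743$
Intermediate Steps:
$S = 20383$ ($S = 16264 + 4119 = 20383$)
$c{\left(v,q \right)} = -11 + v^{2}$ ($c{\left(v,q \right)} = v^{2} - 11 = -11 + v^{2}$)
$g{\left(A \right)} = 1$ ($g{\left(A \right)} = \frac{2 A}{2 A} = 2 A \frac{1}{2 A} = 1$)
$\left(K{\left(-114,63 \right)} + g{\left(c{\left(-13,l{\left(4 \right)} \right)} \right)}\right) \left(36128 + S\right) = \left(-114 + 1\right) \left(36128 + 20383\right) = \left(-113\right) 56511 = -6385743$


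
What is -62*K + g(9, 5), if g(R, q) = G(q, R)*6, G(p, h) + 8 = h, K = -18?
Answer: 1122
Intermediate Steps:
G(p, h) = -8 + h
g(R, q) = -48 + 6*R (g(R, q) = (-8 + R)*6 = -48 + 6*R)
-62*K + g(9, 5) = -62*(-18) + (-48 + 6*9) = 1116 + (-48 + 54) = 1116 + 6 = 1122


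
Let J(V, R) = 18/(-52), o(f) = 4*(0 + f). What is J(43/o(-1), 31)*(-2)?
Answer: 9/13 ≈ 0.69231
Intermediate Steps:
o(f) = 4*f
J(V, R) = -9/26 (J(V, R) = 18*(-1/52) = -9/26)
J(43/o(-1), 31)*(-2) = -9/26*(-2) = 9/13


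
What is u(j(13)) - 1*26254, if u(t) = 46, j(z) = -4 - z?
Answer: -26208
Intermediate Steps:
u(j(13)) - 1*26254 = 46 - 1*26254 = 46 - 26254 = -26208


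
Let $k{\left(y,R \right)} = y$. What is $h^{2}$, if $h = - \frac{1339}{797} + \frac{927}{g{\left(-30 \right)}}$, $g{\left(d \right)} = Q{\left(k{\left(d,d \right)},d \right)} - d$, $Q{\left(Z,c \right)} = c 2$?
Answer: $\frac{67424873569}{63520900} \approx 1061.5$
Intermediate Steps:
$Q{\left(Z,c \right)} = 2 c$
$g{\left(d \right)} = d$ ($g{\left(d \right)} = 2 d - d = d$)
$h = - \frac{259663}{7970}$ ($h = - \frac{1339}{797} + \frac{927}{-30} = \left(-1339\right) \frac{1}{797} + 927 \left(- \frac{1}{30}\right) = - \frac{1339}{797} - \frac{309}{10} = - \frac{259663}{7970} \approx -32.58$)
$h^{2} = \left(- \frac{259663}{7970}\right)^{2} = \frac{67424873569}{63520900}$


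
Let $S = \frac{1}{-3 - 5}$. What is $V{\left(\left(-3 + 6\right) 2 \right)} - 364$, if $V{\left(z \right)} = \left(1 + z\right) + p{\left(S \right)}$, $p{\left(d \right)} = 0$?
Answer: $-357$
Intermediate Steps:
$S = - \frac{1}{8}$ ($S = \frac{1}{-8} = - \frac{1}{8} \approx -0.125$)
$V{\left(z \right)} = 1 + z$ ($V{\left(z \right)} = \left(1 + z\right) + 0 = 1 + z$)
$V{\left(\left(-3 + 6\right) 2 \right)} - 364 = \left(1 + \left(-3 + 6\right) 2\right) - 364 = \left(1 + 3 \cdot 2\right) - 364 = \left(1 + 6\right) - 364 = 7 - 364 = -357$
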